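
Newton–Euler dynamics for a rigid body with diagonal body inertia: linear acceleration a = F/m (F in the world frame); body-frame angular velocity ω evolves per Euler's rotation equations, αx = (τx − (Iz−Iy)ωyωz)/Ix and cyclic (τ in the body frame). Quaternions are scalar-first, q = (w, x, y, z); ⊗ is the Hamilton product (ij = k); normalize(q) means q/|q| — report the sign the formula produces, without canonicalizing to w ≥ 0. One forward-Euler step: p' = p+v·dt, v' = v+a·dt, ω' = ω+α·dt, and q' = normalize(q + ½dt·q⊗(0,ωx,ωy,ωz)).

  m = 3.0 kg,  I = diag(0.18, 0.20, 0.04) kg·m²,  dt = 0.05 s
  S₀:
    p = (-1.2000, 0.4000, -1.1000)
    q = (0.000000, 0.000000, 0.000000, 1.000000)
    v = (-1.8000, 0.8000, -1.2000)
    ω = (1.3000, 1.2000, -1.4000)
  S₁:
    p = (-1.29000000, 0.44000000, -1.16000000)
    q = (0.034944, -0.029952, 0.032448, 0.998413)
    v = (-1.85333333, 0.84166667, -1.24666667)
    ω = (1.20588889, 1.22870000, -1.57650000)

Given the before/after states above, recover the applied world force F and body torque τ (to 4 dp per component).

rate change Δω = (-0.09411111, 0.02870000, -0.17650000)
τ = I·(Δω/dt) + ω₀×(Iω₀) = (-0.0700, -0.1400, -0.1100)
v₁ − v₀ = (-0.05333333, 0.04166667, -0.04666667)
F = m·Δv/dt = (-3.2000, 2.5000, -2.8000)

F = (-3.2000, 2.5000, -2.8000)
τ = (-0.0700, -0.1400, -0.1100)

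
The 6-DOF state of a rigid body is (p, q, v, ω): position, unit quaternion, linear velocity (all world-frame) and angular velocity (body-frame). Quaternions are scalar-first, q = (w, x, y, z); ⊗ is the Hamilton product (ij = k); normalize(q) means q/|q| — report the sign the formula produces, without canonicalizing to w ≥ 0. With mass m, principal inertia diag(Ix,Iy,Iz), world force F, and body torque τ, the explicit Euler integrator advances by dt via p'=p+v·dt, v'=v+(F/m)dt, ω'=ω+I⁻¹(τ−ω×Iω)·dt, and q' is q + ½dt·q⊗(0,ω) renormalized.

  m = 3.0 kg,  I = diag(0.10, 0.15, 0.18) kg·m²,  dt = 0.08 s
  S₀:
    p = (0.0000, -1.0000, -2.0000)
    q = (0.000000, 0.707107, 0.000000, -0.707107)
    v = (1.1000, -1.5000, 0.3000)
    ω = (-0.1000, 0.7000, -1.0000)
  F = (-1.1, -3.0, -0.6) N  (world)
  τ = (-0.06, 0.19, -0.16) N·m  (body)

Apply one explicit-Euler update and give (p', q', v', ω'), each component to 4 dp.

gyro term ω×Iω = (-0.0210, -0.0080, -0.0035)
angular accel α = (-0.3900, 1.3200, -0.8694)
ω + α·dt = (-0.1312, 0.8056, -1.0696)
2q̇ = q⊗(0,ω) = (-0.6363963, 0.4949749, 0.7778177, 0.4949749)
updated quaternion q' = (-0.0254, 0.7260, 0.0311, -0.6865)
linear accel F/m = (-0.3667, -1.0000, -0.2000)
p' = p + v·dt = (0.0880, -1.1200, -1.9760)
new velocity v' = (1.0707, -1.5800, 0.2840)

p' = (0.0880, -1.1200, -1.9760)
q' = (-0.0254, 0.7260, 0.0311, -0.6865)
v' = (1.0707, -1.5800, 0.2840)
ω' = (-0.1312, 0.8056, -1.0696)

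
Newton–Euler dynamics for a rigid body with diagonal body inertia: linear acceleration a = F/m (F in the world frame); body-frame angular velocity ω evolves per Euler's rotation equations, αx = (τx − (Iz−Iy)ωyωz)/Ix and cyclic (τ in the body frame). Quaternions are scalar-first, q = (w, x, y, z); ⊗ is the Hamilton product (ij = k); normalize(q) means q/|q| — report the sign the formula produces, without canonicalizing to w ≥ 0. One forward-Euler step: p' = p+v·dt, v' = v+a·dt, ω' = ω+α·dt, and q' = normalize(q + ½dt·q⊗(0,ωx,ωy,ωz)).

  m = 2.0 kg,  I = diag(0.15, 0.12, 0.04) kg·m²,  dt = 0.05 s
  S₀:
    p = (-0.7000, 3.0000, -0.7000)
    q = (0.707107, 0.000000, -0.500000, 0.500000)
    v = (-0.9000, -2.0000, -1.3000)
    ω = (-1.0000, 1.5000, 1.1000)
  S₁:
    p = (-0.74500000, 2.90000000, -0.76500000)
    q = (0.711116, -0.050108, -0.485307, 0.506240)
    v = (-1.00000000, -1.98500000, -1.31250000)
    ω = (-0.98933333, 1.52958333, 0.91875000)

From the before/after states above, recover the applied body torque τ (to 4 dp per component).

τ = (-0.1000, -0.0500, -0.1000)

Δω = ω₁−ω₀ = (0.01066667, 0.02958333, -0.18125000)
gyro term ω₀×Iω₀ = (-0.1320, -0.1210, 0.0450)
I·α + gyro = (-0.1000, -0.0500, -0.1000)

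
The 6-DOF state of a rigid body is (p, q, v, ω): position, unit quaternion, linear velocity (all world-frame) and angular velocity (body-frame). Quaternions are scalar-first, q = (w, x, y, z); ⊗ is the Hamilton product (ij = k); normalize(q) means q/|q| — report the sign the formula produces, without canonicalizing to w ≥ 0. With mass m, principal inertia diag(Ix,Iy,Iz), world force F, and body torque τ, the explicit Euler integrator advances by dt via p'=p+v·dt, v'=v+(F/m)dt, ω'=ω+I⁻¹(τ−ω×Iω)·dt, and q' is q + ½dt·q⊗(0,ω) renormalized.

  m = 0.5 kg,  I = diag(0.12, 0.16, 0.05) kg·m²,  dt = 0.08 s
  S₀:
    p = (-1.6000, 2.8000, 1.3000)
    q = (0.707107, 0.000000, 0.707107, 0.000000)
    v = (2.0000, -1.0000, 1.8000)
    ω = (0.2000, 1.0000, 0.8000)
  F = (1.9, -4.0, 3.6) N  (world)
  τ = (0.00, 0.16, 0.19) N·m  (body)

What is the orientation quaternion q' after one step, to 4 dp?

q' = (0.6779, 0.0282, 0.7344, 0.0169)

2q̇ = q⊗(0,ω) = (-0.7071070, 0.7071070, 0.7071070, 0.4242642)
q' = normalize(q + ½dt·q⊗(0,ω)) = (0.6779, 0.0282, 0.7344, 0.0169)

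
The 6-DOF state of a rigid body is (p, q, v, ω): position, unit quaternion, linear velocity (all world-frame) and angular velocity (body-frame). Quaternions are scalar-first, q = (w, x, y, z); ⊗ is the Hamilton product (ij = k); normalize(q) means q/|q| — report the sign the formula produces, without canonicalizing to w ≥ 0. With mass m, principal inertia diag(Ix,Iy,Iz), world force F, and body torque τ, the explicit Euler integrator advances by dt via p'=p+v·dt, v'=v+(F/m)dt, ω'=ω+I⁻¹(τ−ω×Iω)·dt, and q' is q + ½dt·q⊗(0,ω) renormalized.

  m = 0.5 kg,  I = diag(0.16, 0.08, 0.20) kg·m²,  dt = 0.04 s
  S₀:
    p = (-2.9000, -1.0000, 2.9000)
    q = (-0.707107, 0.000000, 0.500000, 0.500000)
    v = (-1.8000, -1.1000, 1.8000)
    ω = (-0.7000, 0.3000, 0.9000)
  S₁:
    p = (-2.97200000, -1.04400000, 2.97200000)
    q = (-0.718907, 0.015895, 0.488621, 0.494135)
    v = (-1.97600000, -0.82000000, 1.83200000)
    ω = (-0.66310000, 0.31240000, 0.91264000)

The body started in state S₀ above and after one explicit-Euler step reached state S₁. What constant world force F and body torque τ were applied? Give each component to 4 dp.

F = (-2.2000, 3.5000, 0.4000)
τ = (0.1800, 0.0500, 0.0800)

rate change Δω = (0.03690000, 0.01240000, 0.01264000)
gyro term ω₀×Iω₀ = (0.0324, 0.0252, 0.0168)
τ = I·(Δω/dt) + ω₀×(Iω₀) = (0.1800, 0.0500, 0.0800)
v₁ − v₀ = (-0.17600000, 0.28000000, 0.03200000)
F = m·Δv/dt = (-2.2000, 3.5000, 0.4000)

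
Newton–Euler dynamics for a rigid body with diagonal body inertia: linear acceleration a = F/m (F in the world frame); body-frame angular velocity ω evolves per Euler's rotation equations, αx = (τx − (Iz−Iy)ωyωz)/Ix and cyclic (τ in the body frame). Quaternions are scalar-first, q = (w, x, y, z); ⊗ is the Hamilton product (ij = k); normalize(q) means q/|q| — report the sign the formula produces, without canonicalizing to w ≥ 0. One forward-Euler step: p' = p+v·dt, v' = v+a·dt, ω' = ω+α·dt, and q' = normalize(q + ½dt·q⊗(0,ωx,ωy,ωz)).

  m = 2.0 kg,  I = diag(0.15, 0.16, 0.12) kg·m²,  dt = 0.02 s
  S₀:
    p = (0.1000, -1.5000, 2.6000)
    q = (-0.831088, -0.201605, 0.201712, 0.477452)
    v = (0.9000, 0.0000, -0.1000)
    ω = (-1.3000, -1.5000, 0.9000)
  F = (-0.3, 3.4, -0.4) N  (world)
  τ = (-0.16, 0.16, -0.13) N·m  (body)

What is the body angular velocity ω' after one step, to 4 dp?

ω×(Iω) gyroscopic = (0.0540, -0.0351, 0.0195)
(τ − ω×Iω)/I = (-1.4267, 1.2194, -1.2458)
new body rate ω' = (-1.3285, -1.4756, 0.8751)

ω' = (-1.3285, -1.4756, 0.8751)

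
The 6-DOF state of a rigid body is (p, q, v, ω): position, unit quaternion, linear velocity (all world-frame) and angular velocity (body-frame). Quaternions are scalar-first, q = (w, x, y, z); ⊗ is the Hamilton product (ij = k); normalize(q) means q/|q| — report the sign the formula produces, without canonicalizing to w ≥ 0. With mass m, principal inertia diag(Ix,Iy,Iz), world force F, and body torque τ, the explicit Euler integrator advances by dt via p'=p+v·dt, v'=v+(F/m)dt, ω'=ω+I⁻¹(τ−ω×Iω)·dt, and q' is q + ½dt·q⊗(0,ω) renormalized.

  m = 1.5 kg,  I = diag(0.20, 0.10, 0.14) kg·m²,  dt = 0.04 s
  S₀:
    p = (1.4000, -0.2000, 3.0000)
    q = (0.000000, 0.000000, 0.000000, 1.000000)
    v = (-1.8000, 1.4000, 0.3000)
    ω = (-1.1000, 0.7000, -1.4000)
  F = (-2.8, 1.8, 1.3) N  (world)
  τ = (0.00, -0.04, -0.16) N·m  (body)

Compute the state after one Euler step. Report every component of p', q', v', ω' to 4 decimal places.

(τ − ω×Iω)/I = (0.1960, -1.3240, -1.6929)
ω' = ω + α·dt = (-1.0922, 0.6470, -1.4677)
2q̇ = q⊗(0,ω) = (1.4000000, -0.7000000, -1.1000000, 0.0000000)
updated quaternion q' = (0.0280, -0.0140, -0.0220, 0.9993)
p + v·dt = (1.3280, -0.1440, 3.0120)
v + (F/m)dt = (-1.8747, 1.4480, 0.3347)

p' = (1.3280, -0.1440, 3.0120)
q' = (0.0280, -0.0140, -0.0220, 0.9993)
v' = (-1.8747, 1.4480, 0.3347)
ω' = (-1.0922, 0.6470, -1.4677)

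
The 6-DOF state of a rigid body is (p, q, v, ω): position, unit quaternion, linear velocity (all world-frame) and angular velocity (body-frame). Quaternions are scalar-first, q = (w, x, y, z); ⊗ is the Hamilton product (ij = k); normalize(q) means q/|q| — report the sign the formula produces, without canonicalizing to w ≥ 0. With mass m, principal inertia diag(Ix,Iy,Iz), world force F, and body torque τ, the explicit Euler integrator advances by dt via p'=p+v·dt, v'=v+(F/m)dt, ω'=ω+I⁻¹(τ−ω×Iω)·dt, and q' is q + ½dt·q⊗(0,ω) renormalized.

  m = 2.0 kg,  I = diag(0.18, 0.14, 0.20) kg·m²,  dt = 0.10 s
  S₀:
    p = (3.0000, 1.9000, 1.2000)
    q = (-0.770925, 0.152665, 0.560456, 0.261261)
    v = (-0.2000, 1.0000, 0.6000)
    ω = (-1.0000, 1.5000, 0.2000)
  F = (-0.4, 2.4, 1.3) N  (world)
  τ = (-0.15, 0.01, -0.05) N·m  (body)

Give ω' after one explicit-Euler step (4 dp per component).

(τ − ω×Iω)/I = (-0.9333, 0.0429, -0.5500)
ω' = ω + α·dt = (-1.0933, 1.5043, 0.1450)

ω' = (-1.0933, 1.5043, 0.1450)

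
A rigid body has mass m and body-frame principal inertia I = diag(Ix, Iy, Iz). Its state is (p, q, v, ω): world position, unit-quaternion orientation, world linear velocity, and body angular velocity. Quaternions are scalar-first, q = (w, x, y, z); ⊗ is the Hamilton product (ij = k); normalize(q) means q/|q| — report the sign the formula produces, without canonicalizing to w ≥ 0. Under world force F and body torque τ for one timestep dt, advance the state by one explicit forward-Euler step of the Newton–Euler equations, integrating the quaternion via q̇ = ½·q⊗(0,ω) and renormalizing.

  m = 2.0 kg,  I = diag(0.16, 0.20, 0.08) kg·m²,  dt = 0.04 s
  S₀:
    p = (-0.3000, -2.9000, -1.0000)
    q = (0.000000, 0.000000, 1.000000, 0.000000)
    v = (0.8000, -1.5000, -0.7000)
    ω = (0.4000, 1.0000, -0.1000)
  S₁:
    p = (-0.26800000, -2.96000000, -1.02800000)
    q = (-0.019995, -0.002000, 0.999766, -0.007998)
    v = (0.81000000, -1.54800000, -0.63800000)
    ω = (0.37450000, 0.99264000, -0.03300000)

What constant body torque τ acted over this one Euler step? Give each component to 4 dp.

τ = (-0.0900, -0.0400, 0.1500)

rate change Δω = (-0.02550000, -0.00736000, 0.06700000)
gyro term ω₀×Iω₀ = (0.0120, -0.0032, 0.0160)
applied torque τ = (-0.0900, -0.0400, 0.1500)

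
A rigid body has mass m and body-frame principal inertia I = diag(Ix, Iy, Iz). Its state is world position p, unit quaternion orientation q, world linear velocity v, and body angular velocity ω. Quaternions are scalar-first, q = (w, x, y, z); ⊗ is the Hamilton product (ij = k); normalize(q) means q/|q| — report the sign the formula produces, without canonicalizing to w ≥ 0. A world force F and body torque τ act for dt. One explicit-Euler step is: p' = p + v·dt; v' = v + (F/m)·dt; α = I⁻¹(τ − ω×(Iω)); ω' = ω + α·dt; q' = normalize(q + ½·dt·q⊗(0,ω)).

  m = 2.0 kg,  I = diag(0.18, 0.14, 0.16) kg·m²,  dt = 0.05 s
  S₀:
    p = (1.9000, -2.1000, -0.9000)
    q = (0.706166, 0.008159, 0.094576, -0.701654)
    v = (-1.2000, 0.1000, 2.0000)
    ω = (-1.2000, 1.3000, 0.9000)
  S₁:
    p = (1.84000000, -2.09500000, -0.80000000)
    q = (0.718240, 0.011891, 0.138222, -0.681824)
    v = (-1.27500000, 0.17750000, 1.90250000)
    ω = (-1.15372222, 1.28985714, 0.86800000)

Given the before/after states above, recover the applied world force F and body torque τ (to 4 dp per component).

F = (-3.0000, 3.1000, -3.9000)
τ = (0.1900, -0.0500, -0.0400)

velocity change Δv = (-0.07500000, 0.07750000, -0.09750000)
F = m·Δv/dt = (-3.0000, 3.1000, -3.9000)
rate change Δω = (0.04627778, -0.01014286, -0.03200000)
ω₀×(Iω₀) = (0.0234, -0.0216, 0.0624)
applied torque τ = (0.1900, -0.0500, -0.0400)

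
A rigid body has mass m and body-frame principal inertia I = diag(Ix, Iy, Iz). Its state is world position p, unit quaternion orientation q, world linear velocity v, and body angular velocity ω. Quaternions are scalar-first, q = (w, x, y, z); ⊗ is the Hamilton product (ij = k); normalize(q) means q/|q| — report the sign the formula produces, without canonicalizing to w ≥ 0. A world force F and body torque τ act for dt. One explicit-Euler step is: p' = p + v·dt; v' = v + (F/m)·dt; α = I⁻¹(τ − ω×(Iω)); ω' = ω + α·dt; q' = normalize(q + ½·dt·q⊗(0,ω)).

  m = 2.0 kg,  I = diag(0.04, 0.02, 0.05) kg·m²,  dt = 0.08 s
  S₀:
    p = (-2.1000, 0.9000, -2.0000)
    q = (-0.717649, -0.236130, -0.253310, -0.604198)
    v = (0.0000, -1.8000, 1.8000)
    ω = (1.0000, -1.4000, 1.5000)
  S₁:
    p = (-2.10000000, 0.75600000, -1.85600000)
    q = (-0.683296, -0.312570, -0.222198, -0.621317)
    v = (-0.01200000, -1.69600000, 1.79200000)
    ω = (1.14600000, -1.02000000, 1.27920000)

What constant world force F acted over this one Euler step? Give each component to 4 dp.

v₁ − v₀ = (-0.01200000, 0.10400000, -0.00800000)
applied force F = (-0.3000, 2.6000, -0.2000)

F = (-0.3000, 2.6000, -0.2000)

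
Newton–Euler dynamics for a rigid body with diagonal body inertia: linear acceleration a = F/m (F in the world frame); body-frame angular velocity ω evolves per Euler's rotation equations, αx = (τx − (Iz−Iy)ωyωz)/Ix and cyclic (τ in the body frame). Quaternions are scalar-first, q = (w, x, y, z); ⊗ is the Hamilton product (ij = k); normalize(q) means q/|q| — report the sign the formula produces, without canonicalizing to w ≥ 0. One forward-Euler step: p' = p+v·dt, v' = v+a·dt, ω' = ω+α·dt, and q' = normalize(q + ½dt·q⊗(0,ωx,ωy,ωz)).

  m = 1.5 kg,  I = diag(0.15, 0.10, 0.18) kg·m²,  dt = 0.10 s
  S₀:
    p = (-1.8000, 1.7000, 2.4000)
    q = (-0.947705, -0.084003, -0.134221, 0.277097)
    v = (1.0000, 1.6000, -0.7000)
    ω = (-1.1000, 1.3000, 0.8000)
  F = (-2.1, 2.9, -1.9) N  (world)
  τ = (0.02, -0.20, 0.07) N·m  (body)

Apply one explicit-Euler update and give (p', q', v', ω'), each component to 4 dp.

p' = (-1.7000, 1.8600, 2.3300)
q' = (-0.9505, -0.0550, -0.2068, 0.2254)
v' = (0.8600, 1.7933, -0.8267)
ω' = (-1.1421, 1.0736, 0.7992)

(τ − ω×Iω)/I = (-0.4213, -2.2640, -0.0083)
ω + α·dt = (-1.1421, 1.0736, 0.7992)
2q̇ = q⊗(0,ω) = (-0.1395936, 0.5748726, -1.4696208, -1.0150110)
q + ½dt·q⊗(0,ω), renormalized = (-0.9505, -0.0550, -0.2068, 0.2254)
p' = p + v·dt = (-1.7000, 1.8600, 2.3300)
v' = v + a·dt = (0.8600, 1.7933, -0.8267)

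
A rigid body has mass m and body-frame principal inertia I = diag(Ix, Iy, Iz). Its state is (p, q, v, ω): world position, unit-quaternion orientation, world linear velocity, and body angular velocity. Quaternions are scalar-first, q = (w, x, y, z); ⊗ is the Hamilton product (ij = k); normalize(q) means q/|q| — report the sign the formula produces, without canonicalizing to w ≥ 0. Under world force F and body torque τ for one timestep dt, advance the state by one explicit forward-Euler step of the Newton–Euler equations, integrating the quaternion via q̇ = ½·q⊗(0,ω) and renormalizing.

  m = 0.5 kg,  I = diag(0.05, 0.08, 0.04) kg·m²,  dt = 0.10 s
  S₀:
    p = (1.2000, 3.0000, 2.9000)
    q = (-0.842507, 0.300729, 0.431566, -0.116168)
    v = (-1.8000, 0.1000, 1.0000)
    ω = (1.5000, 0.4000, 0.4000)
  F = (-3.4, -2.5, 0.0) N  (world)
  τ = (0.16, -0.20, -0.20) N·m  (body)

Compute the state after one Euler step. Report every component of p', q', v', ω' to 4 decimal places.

p' = (1.0200, 3.0100, 3.0000)
q' = (-0.8686, 0.2477, 0.3987, -0.1589)
v' = (-2.4800, -0.4000, 1.0000)
ω' = (1.8328, 0.1425, -0.1450)

gyro term ω×Iω = (-0.0064, 0.0060, 0.0180)
(τ − ω×Iω)/I = (3.3280, -2.5750, -5.4500)
ω' = ω + α·dt = (1.8328, 0.1425, -0.1450)
2q̇ = q⊗(0,ω) = (-0.5772527, -1.0446669, -0.6315464, -0.8640602)
q' = normalize(q + ½dt·q⊗(0,ω)) = (-0.8686, 0.2477, 0.3987, -0.1589)
linear accel F/m = (-6.8000, -5.0000, 0.0000)
new position p' = (1.0200, 3.0100, 3.0000)
new velocity v' = (-2.4800, -0.4000, 1.0000)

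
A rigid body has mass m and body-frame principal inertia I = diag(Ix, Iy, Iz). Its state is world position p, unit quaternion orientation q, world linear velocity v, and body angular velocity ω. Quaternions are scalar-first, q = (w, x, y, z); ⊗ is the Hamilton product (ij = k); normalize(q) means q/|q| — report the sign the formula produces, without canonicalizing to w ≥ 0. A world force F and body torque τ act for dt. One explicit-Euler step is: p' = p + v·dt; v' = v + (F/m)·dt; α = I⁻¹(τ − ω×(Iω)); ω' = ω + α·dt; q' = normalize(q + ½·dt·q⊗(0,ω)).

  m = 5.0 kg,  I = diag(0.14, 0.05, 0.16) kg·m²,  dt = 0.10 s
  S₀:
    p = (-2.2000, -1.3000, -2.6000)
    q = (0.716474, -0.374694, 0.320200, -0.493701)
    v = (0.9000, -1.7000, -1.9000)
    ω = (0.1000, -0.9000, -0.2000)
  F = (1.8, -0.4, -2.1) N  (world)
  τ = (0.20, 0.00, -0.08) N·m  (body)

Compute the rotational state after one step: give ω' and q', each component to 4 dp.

ω' = (0.2287, -0.9008, -0.2551)
q' = (0.7270, -0.3961, 0.2814, -0.4851)

(τ − ω×Iω)/I = (1.2871, -0.0080, -0.5506)
new body rate ω' = (0.2287, -0.9008, -0.2551)
q⊗(0,ω) = (0.2269092, -0.4367235, -0.7691355, 0.1619098)
q + ½dt·q⊗(0,ω), renormalized = (0.7270, -0.3961, 0.2814, -0.4851)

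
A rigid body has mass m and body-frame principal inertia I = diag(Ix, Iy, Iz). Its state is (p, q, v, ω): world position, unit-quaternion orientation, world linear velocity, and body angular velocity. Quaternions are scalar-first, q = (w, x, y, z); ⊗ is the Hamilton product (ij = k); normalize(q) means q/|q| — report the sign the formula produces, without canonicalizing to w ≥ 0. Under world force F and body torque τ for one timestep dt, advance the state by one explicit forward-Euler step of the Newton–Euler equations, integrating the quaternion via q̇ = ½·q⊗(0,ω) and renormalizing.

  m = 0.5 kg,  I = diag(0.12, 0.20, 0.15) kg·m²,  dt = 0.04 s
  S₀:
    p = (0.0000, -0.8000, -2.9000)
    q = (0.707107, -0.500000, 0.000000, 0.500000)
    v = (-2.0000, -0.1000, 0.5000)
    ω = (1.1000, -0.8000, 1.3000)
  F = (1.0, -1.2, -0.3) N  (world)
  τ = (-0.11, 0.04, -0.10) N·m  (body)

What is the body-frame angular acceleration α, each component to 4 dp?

α = (-1.3500, 0.4145, -0.1973)

gyro term ω×Iω = (0.0520, -0.0429, -0.0704)
angular accel α = (-1.3500, 0.4145, -0.1973)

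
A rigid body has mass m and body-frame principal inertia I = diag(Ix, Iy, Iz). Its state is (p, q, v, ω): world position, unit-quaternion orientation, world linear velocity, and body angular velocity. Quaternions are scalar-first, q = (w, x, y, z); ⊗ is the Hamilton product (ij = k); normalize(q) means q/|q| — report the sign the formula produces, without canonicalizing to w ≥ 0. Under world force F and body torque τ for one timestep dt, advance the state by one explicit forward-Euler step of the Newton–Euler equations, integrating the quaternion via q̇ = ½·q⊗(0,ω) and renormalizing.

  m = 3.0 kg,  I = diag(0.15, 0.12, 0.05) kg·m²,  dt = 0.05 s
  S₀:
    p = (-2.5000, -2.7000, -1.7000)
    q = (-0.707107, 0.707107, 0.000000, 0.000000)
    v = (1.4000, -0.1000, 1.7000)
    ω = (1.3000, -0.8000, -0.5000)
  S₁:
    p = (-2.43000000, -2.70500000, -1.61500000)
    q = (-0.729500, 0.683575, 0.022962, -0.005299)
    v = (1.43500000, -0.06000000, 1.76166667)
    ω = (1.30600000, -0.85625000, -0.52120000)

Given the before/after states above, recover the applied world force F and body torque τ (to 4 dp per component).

v₁ − v₀ = (0.03500000, 0.04000000, 0.06166667)
applied force F = (2.1000, 2.4000, 3.7000)
ω₁ − ω₀ = (0.00600000, -0.05625000, -0.02120000)
ω₀×(Iω₀) = (-0.0280, -0.0650, 0.0312)
I·α + gyro = (-0.0100, -0.2000, 0.0100)

F = (2.1000, 2.4000, 3.7000)
τ = (-0.0100, -0.2000, 0.0100)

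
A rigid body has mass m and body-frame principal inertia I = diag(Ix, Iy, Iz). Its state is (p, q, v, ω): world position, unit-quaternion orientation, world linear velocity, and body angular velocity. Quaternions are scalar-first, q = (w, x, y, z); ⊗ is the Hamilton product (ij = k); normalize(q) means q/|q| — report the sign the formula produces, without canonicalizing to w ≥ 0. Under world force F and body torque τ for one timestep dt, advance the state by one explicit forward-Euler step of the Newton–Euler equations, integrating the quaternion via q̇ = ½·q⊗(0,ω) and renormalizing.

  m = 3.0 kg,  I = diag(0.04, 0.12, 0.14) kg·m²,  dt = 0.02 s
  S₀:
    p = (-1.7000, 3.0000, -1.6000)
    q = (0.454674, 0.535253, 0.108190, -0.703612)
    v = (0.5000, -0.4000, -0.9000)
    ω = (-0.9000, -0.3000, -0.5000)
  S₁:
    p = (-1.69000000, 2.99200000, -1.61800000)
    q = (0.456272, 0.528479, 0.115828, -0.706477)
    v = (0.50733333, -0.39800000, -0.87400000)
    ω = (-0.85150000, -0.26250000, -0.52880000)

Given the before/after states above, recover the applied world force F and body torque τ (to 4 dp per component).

F = (1.1000, 0.3000, 3.9000)
τ = (0.1000, 0.1800, -0.1800)

velocity change Δv = (0.00733333, 0.00200000, 0.02600000)
applied force F = (1.1000, 0.3000, 3.9000)
ω₁ − ω₀ = (0.04850000, 0.03750000, -0.02880000)
precession coupling = (0.0030, -0.0450, 0.0216)
I·α + gyro = (0.1000, 0.1800, -0.1800)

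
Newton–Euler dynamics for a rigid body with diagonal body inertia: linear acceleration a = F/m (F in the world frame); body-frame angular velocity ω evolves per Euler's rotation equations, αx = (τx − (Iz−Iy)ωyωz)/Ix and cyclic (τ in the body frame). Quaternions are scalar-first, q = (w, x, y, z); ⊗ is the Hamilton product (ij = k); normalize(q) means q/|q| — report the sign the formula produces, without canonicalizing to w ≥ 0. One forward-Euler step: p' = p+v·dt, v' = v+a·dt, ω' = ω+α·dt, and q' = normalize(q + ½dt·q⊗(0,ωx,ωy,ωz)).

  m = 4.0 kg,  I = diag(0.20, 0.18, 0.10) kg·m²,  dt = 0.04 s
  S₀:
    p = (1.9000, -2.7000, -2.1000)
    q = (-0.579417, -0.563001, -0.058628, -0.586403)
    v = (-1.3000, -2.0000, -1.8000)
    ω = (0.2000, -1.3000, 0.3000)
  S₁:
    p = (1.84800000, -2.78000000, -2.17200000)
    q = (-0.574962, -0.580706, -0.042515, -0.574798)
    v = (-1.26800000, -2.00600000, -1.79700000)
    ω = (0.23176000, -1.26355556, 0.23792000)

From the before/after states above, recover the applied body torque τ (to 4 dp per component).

ω₁ − ω₀ = (0.03176000, 0.03644444, -0.06208000)
precession coupling = (0.0312, 0.0060, 0.0052)
applied torque τ = (0.1900, 0.1700, -0.1500)

τ = (0.1900, 0.1700, -0.1500)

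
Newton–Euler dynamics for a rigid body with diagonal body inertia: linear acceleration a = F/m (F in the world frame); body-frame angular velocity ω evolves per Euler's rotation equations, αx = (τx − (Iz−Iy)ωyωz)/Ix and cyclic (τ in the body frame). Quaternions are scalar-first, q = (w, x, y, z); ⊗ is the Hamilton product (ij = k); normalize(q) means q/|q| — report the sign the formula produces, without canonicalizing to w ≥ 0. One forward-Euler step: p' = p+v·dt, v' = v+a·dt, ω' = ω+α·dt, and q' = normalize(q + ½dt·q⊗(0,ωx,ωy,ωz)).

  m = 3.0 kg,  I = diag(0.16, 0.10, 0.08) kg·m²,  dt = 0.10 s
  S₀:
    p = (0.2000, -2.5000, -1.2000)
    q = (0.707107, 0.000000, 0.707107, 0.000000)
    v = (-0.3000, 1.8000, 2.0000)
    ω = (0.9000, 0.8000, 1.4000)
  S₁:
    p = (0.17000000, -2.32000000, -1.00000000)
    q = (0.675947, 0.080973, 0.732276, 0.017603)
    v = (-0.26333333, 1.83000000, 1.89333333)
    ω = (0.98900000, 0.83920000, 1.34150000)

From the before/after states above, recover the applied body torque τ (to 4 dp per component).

ω₁ − ω₀ = (0.08900000, 0.03920000, -0.05850000)
applied torque τ = (0.1200, 0.1400, -0.0900)

τ = (0.1200, 0.1400, -0.0900)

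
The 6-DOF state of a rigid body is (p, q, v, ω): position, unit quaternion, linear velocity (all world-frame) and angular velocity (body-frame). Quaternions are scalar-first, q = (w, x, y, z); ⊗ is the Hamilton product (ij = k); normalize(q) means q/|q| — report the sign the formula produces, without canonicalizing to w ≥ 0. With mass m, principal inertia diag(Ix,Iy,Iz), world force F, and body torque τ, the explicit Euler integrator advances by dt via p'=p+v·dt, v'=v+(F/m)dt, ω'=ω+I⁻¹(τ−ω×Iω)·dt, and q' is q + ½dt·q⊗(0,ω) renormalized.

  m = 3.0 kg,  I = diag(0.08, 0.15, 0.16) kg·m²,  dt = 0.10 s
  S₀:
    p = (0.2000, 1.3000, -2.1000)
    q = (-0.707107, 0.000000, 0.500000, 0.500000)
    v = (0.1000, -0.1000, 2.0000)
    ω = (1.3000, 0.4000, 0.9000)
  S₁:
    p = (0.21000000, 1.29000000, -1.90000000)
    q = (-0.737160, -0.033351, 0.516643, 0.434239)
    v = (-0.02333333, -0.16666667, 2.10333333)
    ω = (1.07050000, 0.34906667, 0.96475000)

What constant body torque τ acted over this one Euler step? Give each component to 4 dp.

τ = (-0.1800, -0.1700, 0.1400)

Δω = ω₁−ω₀ = (-0.22950000, -0.05093333, 0.06475000)
gyro term ω₀×Iω₀ = (0.0036, -0.0936, 0.0364)
applied torque τ = (-0.1800, -0.1700, 0.1400)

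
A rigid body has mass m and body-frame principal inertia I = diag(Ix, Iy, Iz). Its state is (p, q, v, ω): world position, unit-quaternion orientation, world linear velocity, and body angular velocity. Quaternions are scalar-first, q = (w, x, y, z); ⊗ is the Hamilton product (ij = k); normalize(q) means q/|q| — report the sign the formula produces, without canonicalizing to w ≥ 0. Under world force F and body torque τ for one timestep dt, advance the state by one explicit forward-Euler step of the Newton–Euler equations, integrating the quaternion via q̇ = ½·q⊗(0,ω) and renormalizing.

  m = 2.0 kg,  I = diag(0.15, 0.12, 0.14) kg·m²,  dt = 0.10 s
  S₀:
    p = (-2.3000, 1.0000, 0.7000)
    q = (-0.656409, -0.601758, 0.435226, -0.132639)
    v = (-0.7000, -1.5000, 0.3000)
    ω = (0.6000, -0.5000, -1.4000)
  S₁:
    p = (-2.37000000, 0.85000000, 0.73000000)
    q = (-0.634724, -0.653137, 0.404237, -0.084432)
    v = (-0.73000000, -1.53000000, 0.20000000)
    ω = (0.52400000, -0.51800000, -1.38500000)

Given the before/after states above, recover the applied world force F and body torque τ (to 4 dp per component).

F = (-0.6000, -0.6000, -2.0000)
τ = (-0.1000, -0.0300, 0.0300)

velocity change Δv = (-0.03000000, -0.03000000, -0.10000000)
applied force F = (-0.6000, -0.6000, -2.0000)
ω₁ − ω₀ = (-0.07600000, -0.01800000, 0.01500000)
gyro term ω₀×Iω₀ = (0.0140, -0.0084, 0.0090)
applied torque τ = (-0.1000, -0.0300, 0.0300)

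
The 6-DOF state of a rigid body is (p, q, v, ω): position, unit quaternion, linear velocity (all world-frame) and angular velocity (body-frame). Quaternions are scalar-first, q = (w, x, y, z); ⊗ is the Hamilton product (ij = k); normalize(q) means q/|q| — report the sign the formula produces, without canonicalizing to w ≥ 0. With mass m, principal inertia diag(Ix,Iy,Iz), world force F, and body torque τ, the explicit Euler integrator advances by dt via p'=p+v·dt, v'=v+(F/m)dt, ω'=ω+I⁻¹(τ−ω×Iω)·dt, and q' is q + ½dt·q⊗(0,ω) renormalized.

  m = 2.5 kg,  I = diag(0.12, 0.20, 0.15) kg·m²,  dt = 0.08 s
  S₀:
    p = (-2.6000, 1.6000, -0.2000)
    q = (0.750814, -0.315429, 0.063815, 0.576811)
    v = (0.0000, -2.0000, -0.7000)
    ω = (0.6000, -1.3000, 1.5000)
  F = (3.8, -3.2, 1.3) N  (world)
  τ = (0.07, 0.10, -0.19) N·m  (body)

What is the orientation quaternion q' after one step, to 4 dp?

Hamilton product q⊗(0,ω) = (-0.5929996, 1.2960652, -0.1568281, 1.4979897)
updated quaternion q' = (0.7246, -0.2627, 0.0573, 0.6346)

q' = (0.7246, -0.2627, 0.0573, 0.6346)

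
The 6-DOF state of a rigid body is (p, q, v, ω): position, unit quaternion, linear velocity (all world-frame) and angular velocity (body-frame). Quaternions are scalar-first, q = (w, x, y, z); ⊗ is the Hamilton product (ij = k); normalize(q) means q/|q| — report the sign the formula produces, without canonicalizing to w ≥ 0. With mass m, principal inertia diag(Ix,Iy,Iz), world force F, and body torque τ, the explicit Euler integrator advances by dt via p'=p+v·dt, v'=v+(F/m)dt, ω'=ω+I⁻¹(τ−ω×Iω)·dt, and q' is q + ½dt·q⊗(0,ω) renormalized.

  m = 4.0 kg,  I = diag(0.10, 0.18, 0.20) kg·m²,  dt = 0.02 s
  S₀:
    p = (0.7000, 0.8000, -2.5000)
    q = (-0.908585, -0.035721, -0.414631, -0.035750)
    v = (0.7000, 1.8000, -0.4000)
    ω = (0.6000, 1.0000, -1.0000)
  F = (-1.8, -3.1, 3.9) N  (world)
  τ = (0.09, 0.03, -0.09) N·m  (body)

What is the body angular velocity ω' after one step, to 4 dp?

ω' = (0.6220, 0.9967, -1.0138)

(τ − ω×Iω)/I = (1.1000, -0.1667, -0.6900)
ω + α·dt = (0.6220, 0.9967, -1.0138)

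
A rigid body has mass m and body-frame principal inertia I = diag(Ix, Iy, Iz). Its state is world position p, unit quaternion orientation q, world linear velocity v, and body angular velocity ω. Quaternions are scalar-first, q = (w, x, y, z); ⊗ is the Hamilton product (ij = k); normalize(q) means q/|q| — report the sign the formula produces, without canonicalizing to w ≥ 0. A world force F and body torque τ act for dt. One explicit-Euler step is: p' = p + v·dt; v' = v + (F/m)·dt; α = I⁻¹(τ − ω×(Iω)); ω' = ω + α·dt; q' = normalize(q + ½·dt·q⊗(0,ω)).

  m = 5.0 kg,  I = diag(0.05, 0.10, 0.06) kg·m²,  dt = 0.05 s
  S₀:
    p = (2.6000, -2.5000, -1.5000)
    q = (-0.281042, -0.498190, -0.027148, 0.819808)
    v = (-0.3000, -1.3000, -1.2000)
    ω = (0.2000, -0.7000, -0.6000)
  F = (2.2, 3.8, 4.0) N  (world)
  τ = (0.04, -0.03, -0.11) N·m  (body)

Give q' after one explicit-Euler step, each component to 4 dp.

Hamilton product q⊗(0,ω) = (0.5725192, 0.5339460, 0.0617770, 0.5227878)
updated quaternion q' = (-0.2667, -0.4847, -0.0256, 0.8326)

q' = (-0.2667, -0.4847, -0.0256, 0.8326)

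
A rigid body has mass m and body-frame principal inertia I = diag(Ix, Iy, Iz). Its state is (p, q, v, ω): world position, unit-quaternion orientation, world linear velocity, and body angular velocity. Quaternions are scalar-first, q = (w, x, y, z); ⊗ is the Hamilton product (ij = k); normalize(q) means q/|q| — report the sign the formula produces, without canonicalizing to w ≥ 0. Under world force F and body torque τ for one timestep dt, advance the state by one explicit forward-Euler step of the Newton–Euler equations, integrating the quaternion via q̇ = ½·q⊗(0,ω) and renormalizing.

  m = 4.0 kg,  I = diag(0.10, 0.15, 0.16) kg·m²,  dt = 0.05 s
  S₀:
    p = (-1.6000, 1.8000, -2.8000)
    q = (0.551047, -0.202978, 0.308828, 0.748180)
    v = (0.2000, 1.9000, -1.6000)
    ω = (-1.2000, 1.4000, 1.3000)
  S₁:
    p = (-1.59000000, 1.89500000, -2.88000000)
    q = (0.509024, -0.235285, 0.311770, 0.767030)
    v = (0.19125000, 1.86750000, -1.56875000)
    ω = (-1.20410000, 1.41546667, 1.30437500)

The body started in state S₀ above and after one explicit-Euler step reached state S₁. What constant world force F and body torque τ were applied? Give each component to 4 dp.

F = (-0.7000, -2.6000, 2.5000)
τ = (0.0100, 0.1400, -0.0700)

v₁ − v₀ = (-0.00875000, -0.03250000, 0.03125000)
m·(v₁−v₀)/dt = (-0.7000, -2.6000, 2.5000)
Δω = ω₁−ω₀ = (-0.00410000, 0.01546667, 0.00437500)
τ = I·(Δω/dt) + ω₀×(Iω₀) = (0.0100, 0.1400, -0.0700)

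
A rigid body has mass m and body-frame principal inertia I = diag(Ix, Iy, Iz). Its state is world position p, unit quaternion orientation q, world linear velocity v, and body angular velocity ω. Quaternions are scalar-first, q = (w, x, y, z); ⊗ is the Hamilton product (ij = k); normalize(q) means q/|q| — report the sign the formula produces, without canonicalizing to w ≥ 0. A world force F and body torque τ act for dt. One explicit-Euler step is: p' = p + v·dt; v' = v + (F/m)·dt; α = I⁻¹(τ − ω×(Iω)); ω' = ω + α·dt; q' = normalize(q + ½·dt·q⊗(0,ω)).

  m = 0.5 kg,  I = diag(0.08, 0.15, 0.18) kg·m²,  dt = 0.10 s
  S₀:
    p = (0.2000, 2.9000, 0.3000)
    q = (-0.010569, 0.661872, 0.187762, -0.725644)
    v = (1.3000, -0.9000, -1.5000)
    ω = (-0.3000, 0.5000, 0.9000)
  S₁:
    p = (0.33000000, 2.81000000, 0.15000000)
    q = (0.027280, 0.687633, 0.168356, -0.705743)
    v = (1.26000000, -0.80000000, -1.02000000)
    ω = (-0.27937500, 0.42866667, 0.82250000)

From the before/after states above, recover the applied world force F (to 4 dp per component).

v₁ − v₀ = (-0.04000000, 0.10000000, 0.48000000)
m·(v₁−v₀)/dt = (-0.2000, 0.5000, 2.4000)

F = (-0.2000, 0.5000, 2.4000)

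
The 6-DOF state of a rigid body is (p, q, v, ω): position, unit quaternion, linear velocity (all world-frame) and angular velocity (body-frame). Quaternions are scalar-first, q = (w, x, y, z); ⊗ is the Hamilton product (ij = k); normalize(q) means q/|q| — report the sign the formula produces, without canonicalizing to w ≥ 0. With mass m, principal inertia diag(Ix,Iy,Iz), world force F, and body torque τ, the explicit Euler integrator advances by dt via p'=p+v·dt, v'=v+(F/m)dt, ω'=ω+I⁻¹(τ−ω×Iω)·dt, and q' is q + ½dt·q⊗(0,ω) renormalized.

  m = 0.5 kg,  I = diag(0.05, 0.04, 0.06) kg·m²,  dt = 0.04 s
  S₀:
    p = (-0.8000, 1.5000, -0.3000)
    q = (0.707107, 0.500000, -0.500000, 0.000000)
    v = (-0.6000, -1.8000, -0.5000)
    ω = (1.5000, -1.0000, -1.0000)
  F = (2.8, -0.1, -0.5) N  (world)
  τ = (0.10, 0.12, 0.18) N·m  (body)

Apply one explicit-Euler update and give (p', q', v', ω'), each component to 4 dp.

angular accel α = (1.6000, 2.6250, 2.7500)
new body rate ω' = (1.5640, -0.8950, -0.8900)
q⊗(0,ω) = (-1.2500000, 1.5606605, -0.2071070, -0.4571070)
updated quaternion q' = (0.6815, 0.5308, -0.5037, -0.0091)
a = (5.6000, -0.2000, -1.0000)
p' = p + v·dt = (-0.8240, 1.4280, -0.3200)
new velocity v' = (-0.3760, -1.8080, -0.5400)

p' = (-0.8240, 1.4280, -0.3200)
q' = (0.6815, 0.5308, -0.5037, -0.0091)
v' = (-0.3760, -1.8080, -0.5400)
ω' = (1.5640, -0.8950, -0.8900)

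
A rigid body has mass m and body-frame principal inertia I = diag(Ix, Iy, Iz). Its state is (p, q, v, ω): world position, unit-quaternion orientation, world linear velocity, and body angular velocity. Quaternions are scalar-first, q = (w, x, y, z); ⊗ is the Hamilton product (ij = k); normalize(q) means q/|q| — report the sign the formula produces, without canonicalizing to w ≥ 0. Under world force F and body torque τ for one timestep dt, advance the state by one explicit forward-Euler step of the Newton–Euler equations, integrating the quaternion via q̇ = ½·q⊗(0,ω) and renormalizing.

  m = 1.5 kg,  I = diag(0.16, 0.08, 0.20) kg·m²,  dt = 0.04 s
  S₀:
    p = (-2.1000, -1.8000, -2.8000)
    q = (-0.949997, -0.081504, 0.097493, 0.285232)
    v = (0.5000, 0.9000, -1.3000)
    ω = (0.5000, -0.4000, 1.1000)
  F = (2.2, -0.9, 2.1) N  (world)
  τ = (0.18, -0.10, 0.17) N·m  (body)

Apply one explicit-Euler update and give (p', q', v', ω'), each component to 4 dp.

p' = (-2.0800, -1.7640, -2.8520)
q' = (-0.9544, -0.0865, 0.1097, 0.2639)
v' = (0.5587, 0.8760, -1.2440)
ω' = (0.5582, -0.4390, 1.1308)

p' = p + v·dt = (-2.0800, -1.7640, -2.8520)
v' = v + a·dt = (0.5587, 0.8760, -1.2440)
precession coupling ω×(Iω) = (-0.0528, -0.0220, 0.0160)
angular accel α = (1.4550, -0.9750, 0.7700)
ω + α·dt = (0.5582, -0.4390, 1.1308)
Hamilton product q⊗(0,ω) = (-0.2340060, -0.2536634, 0.6122692, -1.0611416)
q + ½dt·q⊗(0,ω), renormalized = (-0.9544, -0.0865, 0.1097, 0.2639)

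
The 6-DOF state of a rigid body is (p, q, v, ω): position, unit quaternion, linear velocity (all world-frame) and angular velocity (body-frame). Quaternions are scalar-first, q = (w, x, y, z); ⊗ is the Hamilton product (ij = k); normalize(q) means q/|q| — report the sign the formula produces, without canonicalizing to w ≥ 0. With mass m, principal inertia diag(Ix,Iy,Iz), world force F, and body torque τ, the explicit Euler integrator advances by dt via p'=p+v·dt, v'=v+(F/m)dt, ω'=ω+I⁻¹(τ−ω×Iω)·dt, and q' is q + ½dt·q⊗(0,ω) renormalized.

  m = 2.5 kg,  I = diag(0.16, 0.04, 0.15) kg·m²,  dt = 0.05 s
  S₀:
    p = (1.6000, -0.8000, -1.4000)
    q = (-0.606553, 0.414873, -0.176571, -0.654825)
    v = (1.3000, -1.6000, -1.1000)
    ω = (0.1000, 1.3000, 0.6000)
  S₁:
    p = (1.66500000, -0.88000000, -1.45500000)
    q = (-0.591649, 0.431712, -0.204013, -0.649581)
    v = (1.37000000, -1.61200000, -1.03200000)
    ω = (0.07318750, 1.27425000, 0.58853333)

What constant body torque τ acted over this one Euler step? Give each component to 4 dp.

τ = (0.0000, -0.0200, -0.0500)

Δω = ω₁−ω₀ = (-0.02681250, -0.02575000, -0.01146667)
precession coupling = (0.0858, 0.0006, -0.0156)
I·α + gyro = (0.0000, -0.0200, -0.0500)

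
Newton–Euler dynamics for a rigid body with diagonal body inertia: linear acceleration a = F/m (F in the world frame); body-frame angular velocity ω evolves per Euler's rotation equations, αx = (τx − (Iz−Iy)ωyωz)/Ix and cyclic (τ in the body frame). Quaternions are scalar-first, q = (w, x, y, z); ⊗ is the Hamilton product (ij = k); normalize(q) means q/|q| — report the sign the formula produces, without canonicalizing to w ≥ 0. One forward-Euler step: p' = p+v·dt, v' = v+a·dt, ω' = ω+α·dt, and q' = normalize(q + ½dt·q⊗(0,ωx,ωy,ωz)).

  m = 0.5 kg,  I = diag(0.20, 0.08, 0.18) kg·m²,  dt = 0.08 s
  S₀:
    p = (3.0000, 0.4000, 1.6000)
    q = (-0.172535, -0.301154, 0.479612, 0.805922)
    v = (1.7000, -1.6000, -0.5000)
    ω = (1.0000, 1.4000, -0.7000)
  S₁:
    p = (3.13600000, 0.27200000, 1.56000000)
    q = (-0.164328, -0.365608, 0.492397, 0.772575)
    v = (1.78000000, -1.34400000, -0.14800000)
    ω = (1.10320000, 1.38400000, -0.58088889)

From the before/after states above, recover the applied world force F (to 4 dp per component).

v₁ − v₀ = (0.08000000, 0.25600000, 0.35200000)
m·(v₁−v₀)/dt = (0.5000, 1.6000, 2.2000)

F = (0.5000, 1.6000, 2.2000)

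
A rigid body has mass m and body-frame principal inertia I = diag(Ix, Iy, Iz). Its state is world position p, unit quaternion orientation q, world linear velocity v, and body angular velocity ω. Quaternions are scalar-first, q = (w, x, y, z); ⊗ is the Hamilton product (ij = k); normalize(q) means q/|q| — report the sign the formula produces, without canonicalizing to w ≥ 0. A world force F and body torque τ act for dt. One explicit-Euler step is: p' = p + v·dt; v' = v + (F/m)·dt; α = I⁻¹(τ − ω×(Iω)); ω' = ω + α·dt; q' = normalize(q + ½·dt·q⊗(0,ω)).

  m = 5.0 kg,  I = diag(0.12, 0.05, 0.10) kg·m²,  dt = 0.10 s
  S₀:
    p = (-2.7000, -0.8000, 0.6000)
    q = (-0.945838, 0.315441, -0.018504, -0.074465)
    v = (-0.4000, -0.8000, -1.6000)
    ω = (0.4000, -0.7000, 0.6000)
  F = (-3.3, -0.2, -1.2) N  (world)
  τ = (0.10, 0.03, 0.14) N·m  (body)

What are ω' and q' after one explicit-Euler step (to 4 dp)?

ω' = (0.5008, -0.6496, 0.7204)
q' = (-0.9494, 0.2930, 0.0036, -0.1134)

gyro term ω×Iω = (-0.0210, 0.0048, 0.0196)
α = I⁻¹(τ − ω×Iω) = (1.0083, 0.5040, 1.2040)
ω + α·dt = (0.5008, -0.6496, 0.7204)
Hamilton product q⊗(0,ω) = (-0.0944502, -0.4415631, 0.4430360, -0.7809099)
q' = normalize(q + ½dt·q⊗(0,ω)) = (-0.9494, 0.2930, 0.0036, -0.1134)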